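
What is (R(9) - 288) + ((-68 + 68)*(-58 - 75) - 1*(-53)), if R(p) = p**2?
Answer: -154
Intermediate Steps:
(R(9) - 288) + ((-68 + 68)*(-58 - 75) - 1*(-53)) = (9**2 - 288) + ((-68 + 68)*(-58 - 75) - 1*(-53)) = (81 - 288) + (0*(-133) + 53) = -207 + (0 + 53) = -207 + 53 = -154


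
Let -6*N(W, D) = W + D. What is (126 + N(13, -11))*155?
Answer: 58435/3 ≈ 19478.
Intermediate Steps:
N(W, D) = -D/6 - W/6 (N(W, D) = -(W + D)/6 = -(D + W)/6 = -D/6 - W/6)
(126 + N(13, -11))*155 = (126 + (-⅙*(-11) - ⅙*13))*155 = (126 + (11/6 - 13/6))*155 = (126 - ⅓)*155 = (377/3)*155 = 58435/3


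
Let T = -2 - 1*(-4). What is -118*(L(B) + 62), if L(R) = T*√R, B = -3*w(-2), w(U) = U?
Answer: -7316 - 236*√6 ≈ -7894.1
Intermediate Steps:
T = 2 (T = -2 + 4 = 2)
B = 6 (B = -3*(-2) = 6)
L(R) = 2*√R
-118*(L(B) + 62) = -118*(2*√6 + 62) = -118*(62 + 2*√6) = -7316 - 236*√6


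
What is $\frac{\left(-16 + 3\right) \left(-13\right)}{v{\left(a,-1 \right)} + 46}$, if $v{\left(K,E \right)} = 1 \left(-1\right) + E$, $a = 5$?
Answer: $\frac{169}{44} \approx 3.8409$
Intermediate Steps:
$v{\left(K,E \right)} = -1 + E$
$\frac{\left(-16 + 3\right) \left(-13\right)}{v{\left(a,-1 \right)} + 46} = \frac{\left(-16 + 3\right) \left(-13\right)}{\left(-1 - 1\right) + 46} = \frac{\left(-13\right) \left(-13\right)}{-2 + 46} = \frac{169}{44}$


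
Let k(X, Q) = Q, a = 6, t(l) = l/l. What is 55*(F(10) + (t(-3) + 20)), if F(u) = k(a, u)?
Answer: 1705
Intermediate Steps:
t(l) = 1
F(u) = u
55*(F(10) + (t(-3) + 20)) = 55*(10 + (1 + 20)) = 55*(10 + 21) = 55*31 = 1705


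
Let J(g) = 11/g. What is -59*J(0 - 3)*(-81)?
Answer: -17523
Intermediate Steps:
-59*J(0 - 3)*(-81) = -649/(0 - 3)*(-81) = -649/(-3)*(-81) = -649*(-1)/3*(-81) = -59*(-11/3)*(-81) = (649/3)*(-81) = -17523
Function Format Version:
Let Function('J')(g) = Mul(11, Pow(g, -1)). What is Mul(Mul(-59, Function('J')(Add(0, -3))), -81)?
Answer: -17523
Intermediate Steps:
Mul(Mul(-59, Function('J')(Add(0, -3))), -81) = Mul(Mul(-59, Mul(11, Pow(Add(0, -3), -1))), -81) = Mul(Mul(-59, Mul(11, Pow(-3, -1))), -81) = Mul(Mul(-59, Mul(11, Rational(-1, 3))), -81) = Mul(Mul(-59, Rational(-11, 3)), -81) = Mul(Rational(649, 3), -81) = -17523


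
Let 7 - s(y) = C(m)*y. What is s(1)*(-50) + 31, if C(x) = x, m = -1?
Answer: -369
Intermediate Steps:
s(y) = 7 + y (s(y) = 7 - (-1)*y = 7 + y)
s(1)*(-50) + 31 = (7 + 1)*(-50) + 31 = 8*(-50) + 31 = -400 + 31 = -369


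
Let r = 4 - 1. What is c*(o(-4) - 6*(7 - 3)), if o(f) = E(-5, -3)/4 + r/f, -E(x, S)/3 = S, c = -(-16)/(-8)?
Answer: 45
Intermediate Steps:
r = 3
c = -2 (c = -(-16)*(-1)/8 = -2*1 = -2)
E(x, S) = -3*S
o(f) = 9/4 + 3/f (o(f) = -3*(-3)/4 + 3/f = 9*(1/4) + 3/f = 9/4 + 3/f)
c*(o(-4) - 6*(7 - 3)) = -2*((9/4 + 3/(-4)) - 6*(7 - 3)) = -2*((9/4 + 3*(-1/4)) - 6*4) = -2*((9/4 - 3/4) - 24) = -2*(3/2 - 24) = -2*(-45/2) = 45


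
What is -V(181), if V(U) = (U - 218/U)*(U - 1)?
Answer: -5857740/181 ≈ -32363.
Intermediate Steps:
V(U) = (-1 + U)*(U - 218/U) (V(U) = (U - 218/U)*(-1 + U) = (-1 + U)*(U - 218/U))
-V(181) = -(-218 + 181**2 - 1*181 + 218/181) = -(-218 + 32761 - 181 + 218*(1/181)) = -(-218 + 32761 - 181 + 218/181) = -1*5857740/181 = -5857740/181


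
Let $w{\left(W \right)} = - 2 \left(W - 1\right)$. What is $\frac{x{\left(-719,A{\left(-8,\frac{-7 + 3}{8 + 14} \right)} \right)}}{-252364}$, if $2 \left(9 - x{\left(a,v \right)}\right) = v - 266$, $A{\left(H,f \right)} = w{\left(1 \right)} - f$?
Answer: $- \frac{223}{396572} \approx -0.00056232$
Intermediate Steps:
$w{\left(W \right)} = 2 - 2 W$ ($w{\left(W \right)} = - 2 \left(-1 + W\right) = 2 - 2 W$)
$A{\left(H,f \right)} = - f$ ($A{\left(H,f \right)} = \left(2 - 2\right) - f = 0 - f = - f$)
$x{\left(a,v \right)} = 142 - \frac{v}{2}$ ($x{\left(a,v \right)} = 9 - \frac{v - 266}{2} = 9 - \frac{-266 + v}{2} = 9 - \left(-133 + \frac{v}{2}\right) = 142 - \frac{v}{2}$)
$\frac{x{\left(-719,A{\left(-8,\frac{-7 + 3}{8 + 14} \right)} \right)}}{-252364} = \frac{142 - \frac{\left(-1\right) \frac{-7 + 3}{8 + 14}}{2}}{-252364} = \left(142 - \frac{\left(-1\right) \left(- \frac{4}{22}\right)}{2}\right) \left(- \frac{1}{252364}\right) = \left(142 - \frac{\left(-1\right) \left(\left(-4\right) \frac{1}{22}\right)}{2}\right) \left(- \frac{1}{252364}\right) = \left(142 - \frac{\left(-1\right) \left(- \frac{2}{11}\right)}{2}\right) \left(- \frac{1}{252364}\right) = \left(142 - \frac{1}{11}\right) \left(- \frac{1}{252364}\right) = \frac{1561}{11} \left(- \frac{1}{252364}\right) = - \frac{223}{396572}$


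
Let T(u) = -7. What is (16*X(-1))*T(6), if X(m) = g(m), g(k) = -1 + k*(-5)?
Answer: -448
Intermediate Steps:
g(k) = -1 - 5*k
X(m) = -1 - 5*m
(16*X(-1))*T(6) = (16*(-1 - 5*(-1)))*(-7) = (16*(-1 + 5))*(-7) = (16*4)*(-7) = 64*(-7) = -448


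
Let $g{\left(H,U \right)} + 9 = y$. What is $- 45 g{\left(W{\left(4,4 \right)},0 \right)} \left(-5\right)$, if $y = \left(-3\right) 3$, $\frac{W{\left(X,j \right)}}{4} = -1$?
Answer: $-4050$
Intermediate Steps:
$W{\left(X,j \right)} = -4$ ($W{\left(X,j \right)} = 4 \left(-1\right) = -4$)
$y = -9$
$g{\left(H,U \right)} = -18$ ($g{\left(H,U \right)} = -9 - 9 = -18$)
$- 45 g{\left(W{\left(4,4 \right)},0 \right)} \left(-5\right) = \left(-45\right) \left(-18\right) \left(-5\right) = 810 \left(-5\right) = -4050$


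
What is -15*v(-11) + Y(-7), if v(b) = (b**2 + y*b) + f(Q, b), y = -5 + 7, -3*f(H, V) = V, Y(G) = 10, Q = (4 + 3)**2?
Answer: -1530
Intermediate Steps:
Q = 49 (Q = 7**2 = 49)
f(H, V) = -V/3
y = 2
v(b) = b**2 + 5*b/3 (v(b) = (b**2 + 2*b) - b/3 = b**2 + 5*b/3)
-15*v(-11) + Y(-7) = -5*(-11)*(5 + 3*(-11)) + 10 = -5*(-11)*(5 - 33) + 10 = -5*(-11)*(-28) + 10 = -15*308/3 + 10 = -1540 + 10 = -1530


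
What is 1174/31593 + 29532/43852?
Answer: 246121681/346354059 ≈ 0.71061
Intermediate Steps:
1174/31593 + 29532/43852 = 1174*(1/31593) + 29532*(1/43852) = 1174/31593 + 7383/10963 = 246121681/346354059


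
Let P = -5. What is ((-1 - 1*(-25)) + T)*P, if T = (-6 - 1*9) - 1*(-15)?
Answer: -120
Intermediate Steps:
T = 0 (T = (-6 - 9) + 15 = -15 + 15 = 0)
((-1 - 1*(-25)) + T)*P = ((-1 - 1*(-25)) + 0)*(-5) = ((-1 + 25) + 0)*(-5) = (24 + 0)*(-5) = 24*(-5) = -120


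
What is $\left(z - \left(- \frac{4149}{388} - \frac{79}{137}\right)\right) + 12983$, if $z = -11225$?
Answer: $\frac{94047313}{53156} \approx 1769.3$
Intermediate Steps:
$\left(z - \left(- \frac{4149}{388} - \frac{79}{137}\right)\right) + 12983 = \left(-11225 - \left(- \frac{4149}{388} - \frac{79}{137}\right)\right) + 12983 = \left(-11225 - - \frac{599065}{53156}\right) + 12983 = \left(-11225 + \left(\frac{4149}{388} + \frac{79}{137}\right)\right) + 12983 = \left(-11225 + \frac{599065}{53156}\right) + 12983 = - \frac{596077035}{53156} + 12983 = \frac{94047313}{53156}$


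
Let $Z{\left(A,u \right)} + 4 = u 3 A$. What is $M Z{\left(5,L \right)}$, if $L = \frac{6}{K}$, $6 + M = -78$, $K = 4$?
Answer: $-1554$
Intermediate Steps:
$M = -84$ ($M = -6 - 78 = -84$)
$L = \frac{3}{2}$ ($L = \frac{6}{4} = 6 \cdot \frac{1}{4} = \frac{3}{2} \approx 1.5$)
$Z{\left(A,u \right)} = -4 + 3 A u$ ($Z{\left(A,u \right)} = -4 + u 3 A = -4 + 3 u A = -4 + 3 A u$)
$M Z{\left(5,L \right)} = - 84 \left(-4 + 3 \cdot 5 \cdot \frac{3}{2}\right) = - 84 \left(-4 + \frac{45}{2}\right) = \left(-84\right) \frac{37}{2} = -1554$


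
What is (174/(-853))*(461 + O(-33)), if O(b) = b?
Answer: -74472/853 ≈ -87.306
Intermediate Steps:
(174/(-853))*(461 + O(-33)) = (174/(-853))*(461 - 33) = (174*(-1/853))*428 = -174/853*428 = -74472/853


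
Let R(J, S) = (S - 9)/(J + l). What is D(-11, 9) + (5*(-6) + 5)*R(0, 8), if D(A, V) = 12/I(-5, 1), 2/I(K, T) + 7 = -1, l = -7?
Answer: -361/7 ≈ -51.571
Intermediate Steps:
I(K, T) = -¼ (I(K, T) = 2/(-7 - 1) = 2/(-8) = 2*(-⅛) = -¼)
R(J, S) = (-9 + S)/(-7 + J) (R(J, S) = (S - 9)/(J - 7) = (-9 + S)/(-7 + J))
D(A, V) = -48 (D(A, V) = 12/(-¼) = 12*(-4) = -48)
D(-11, 9) + (5*(-6) + 5)*R(0, 8) = -48 + (5*(-6) + 5)*((-9 + 8)/(-7 + 0)) = -48 + (-30 + 5)*(-1/(-7)) = -48 - (-25)*(-1)/7 = -48 - 25*⅐ = -48 - 25/7 = -361/7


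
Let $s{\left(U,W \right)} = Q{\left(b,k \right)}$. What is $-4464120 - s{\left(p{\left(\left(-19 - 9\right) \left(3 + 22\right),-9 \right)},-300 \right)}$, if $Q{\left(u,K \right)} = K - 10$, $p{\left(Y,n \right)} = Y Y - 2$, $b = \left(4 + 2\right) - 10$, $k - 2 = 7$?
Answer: $-4464119$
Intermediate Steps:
$k = 9$ ($k = 2 + 7 = 9$)
$b = -4$ ($b = 6 - 10 = -4$)
$p{\left(Y,n \right)} = -2 + Y^{2}$ ($p{\left(Y,n \right)} = Y^{2} - 2 = -2 + Y^{2}$)
$Q{\left(u,K \right)} = -10 + K$ ($Q{\left(u,K \right)} = K - 10 = -10 + K$)
$s{\left(U,W \right)} = -1$ ($s{\left(U,W \right)} = -10 + 9 = -1$)
$-4464120 - s{\left(p{\left(\left(-19 - 9\right) \left(3 + 22\right),-9 \right)},-300 \right)} = -4464120 - -1 = -4464120 + 1 = -4464119$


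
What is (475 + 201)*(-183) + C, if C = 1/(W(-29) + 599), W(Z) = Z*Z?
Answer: -178139519/1440 ≈ -1.2371e+5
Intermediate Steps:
W(Z) = Z²
C = 1/1440 (C = 1/((-29)² + 599) = 1/(841 + 599) = 1/1440 ≈ 0.00069444)
(475 + 201)*(-183) + C = (475 + 201)*(-183) + 1/1440 = 676*(-183) + 1/1440 = -123708 + 1/1440 = -178139519/1440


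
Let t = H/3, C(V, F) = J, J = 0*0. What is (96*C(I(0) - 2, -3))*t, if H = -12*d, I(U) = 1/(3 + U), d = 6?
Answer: 0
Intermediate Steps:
H = -72 (H = -12*6 = -72)
J = 0
C(V, F) = 0
t = -24 (t = -72/3 = -72*⅓ = -24)
(96*C(I(0) - 2, -3))*t = (96*0)*(-24) = 0*(-24) = 0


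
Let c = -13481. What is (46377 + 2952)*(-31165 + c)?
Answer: -2202342534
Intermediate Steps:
(46377 + 2952)*(-31165 + c) = (46377 + 2952)*(-31165 - 13481) = 49329*(-44646) = -2202342534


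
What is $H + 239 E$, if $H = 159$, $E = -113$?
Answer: $-26848$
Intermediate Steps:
$H + 239 E = 159 + 239 \left(-113\right) = 159 - 27007 = -26848$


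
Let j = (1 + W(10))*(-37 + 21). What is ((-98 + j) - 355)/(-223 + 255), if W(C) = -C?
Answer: -309/32 ≈ -9.6563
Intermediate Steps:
j = 144 (j = (1 - 1*10)*(-37 + 21) = (1 - 10)*(-16) = -9*(-16) = 144)
((-98 + j) - 355)/(-223 + 255) = ((-98 + 144) - 355)/(-223 + 255) = (46 - 355)/32 = -309*1/32 = -309/32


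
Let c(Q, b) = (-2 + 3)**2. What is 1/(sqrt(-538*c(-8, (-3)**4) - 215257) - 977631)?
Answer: -977631/955762587956 - I*sqrt(215795)/955762587956 ≈ -1.0229e-6 - 4.8604e-10*I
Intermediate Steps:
c(Q, b) = 1 (c(Q, b) = 1**2 = 1)
1/(sqrt(-538*c(-8, (-3)**4) - 215257) - 977631) = 1/(sqrt(-538*1 - 215257) - 977631) = 1/(sqrt(-538 - 215257) - 977631) = 1/(sqrt(-215795) - 977631) = 1/(I*sqrt(215795) - 977631) = 1/(-977631 + I*sqrt(215795))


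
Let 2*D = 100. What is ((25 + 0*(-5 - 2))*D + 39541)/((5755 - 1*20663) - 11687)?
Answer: -13597/8865 ≈ -1.5338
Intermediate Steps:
D = 50 (D = (½)*100 = 50)
((25 + 0*(-5 - 2))*D + 39541)/((5755 - 1*20663) - 11687) = ((25 + 0*(-5 - 2))*50 + 39541)/((5755 - 1*20663) - 11687) = ((25 + 0*(-7))*50 + 39541)/((5755 - 20663) - 11687) = ((25 + 0)*50 + 39541)/(-14908 - 11687) = (25*50 + 39541)/(-26595) = (1250 + 39541)*(-1/26595) = 40791*(-1/26595) = -13597/8865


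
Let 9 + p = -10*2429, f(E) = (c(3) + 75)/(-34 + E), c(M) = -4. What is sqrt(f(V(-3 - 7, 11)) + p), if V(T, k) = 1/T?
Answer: 3*I*sqrt(313972681)/341 ≈ 155.89*I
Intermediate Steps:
f(E) = 71/(-34 + E) (f(E) = (-4 + 75)/(-34 + E) = 71/(-34 + E))
p = -24299 (p = -9 - 10*2429 = -9 - 24290 = -24299)
sqrt(f(V(-3 - 7, 11)) + p) = sqrt(71/(-34 + 1/(-3 - 7)) - 24299) = sqrt(71/(-34 + 1/(-10)) - 24299) = sqrt(71/(-34 - 1/10) - 24299) = sqrt(71/(-341/10) - 24299) = sqrt(71*(-10/341) - 24299) = sqrt(-710/341 - 24299) = sqrt(-8286669/341) = 3*I*sqrt(313972681)/341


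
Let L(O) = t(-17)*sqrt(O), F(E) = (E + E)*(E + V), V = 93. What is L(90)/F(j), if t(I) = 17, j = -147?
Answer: 17*sqrt(10)/5292 ≈ 0.010158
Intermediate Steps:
F(E) = 2*E*(93 + E) (F(E) = (E + E)*(E + 93) = (2*E)*(93 + E) = 2*E*(93 + E))
L(O) = 17*sqrt(O)
L(90)/F(j) = (17*sqrt(90))/((2*(-147)*(93 - 147))) = (17*(3*sqrt(10)))/((2*(-147)*(-54))) = (51*sqrt(10))/15876 = (51*sqrt(10))*(1/15876) = 17*sqrt(10)/5292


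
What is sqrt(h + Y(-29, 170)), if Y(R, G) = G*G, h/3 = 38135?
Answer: sqrt(143305) ≈ 378.56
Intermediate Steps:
h = 114405 (h = 3*38135 = 114405)
Y(R, G) = G**2
sqrt(h + Y(-29, 170)) = sqrt(114405 + 170**2) = sqrt(114405 + 28900) = sqrt(143305)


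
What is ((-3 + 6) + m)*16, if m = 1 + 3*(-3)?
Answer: -80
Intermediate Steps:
m = -8 (m = 1 - 9 = -8)
((-3 + 6) + m)*16 = ((-3 + 6) - 8)*16 = (3 - 8)*16 = -5*16 = -80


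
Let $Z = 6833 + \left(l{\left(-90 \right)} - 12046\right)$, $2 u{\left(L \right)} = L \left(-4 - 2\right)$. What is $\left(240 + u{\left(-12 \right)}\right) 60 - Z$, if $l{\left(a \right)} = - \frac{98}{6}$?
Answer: $\frac{65368}{3} \approx 21789.0$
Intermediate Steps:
$u{\left(L \right)} = - 3 L$ ($u{\left(L \right)} = \frac{L \left(-4 - 2\right)}{2} = \frac{L \left(-6\right)}{2} = \frac{\left(-6\right) L}{2} = - 3 L$)
$l{\left(a \right)} = - \frac{49}{3}$ ($l{\left(a \right)} = \left(-98\right) \frac{1}{6} = - \frac{49}{3}$)
$Z = - \frac{15688}{3}$ ($Z = 6833 - \frac{36187}{3} = - \frac{15688}{3} \approx -5229.3$)
$\left(240 + u{\left(-12 \right)}\right) 60 - Z = \left(240 - -36\right) 60 - - \frac{15688}{3} = \left(240 + 36\right) 60 + \frac{15688}{3} = 276 \cdot 60 + \frac{15688}{3} = 16560 + \frac{15688}{3} = \frac{65368}{3}$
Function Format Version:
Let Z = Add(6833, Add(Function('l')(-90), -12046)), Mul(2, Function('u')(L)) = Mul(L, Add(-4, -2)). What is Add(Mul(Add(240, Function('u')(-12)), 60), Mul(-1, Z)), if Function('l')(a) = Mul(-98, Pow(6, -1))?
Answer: Rational(65368, 3) ≈ 21789.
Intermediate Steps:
Function('u')(L) = Mul(-3, L) (Function('u')(L) = Mul(Rational(1, 2), Mul(L, Add(-4, -2))) = Mul(Rational(1, 2), Mul(L, -6)) = Mul(Rational(1, 2), Mul(-6, L)) = Mul(-3, L))
Function('l')(a) = Rational(-49, 3) (Function('l')(a) = Mul(-98, Rational(1, 6)) = Rational(-49, 3))
Z = Rational(-15688, 3) (Z = Add(6833, Add(Rational(-49, 3), -12046)) = Add(6833, Rational(-36187, 3)) = Rational(-15688, 3) ≈ -5229.3)
Add(Mul(Add(240, Function('u')(-12)), 60), Mul(-1, Z)) = Add(Mul(Add(240, Mul(-3, -12)), 60), Mul(-1, Rational(-15688, 3))) = Add(Mul(Add(240, 36), 60), Rational(15688, 3)) = Add(Mul(276, 60), Rational(15688, 3)) = Add(16560, Rational(15688, 3)) = Rational(65368, 3)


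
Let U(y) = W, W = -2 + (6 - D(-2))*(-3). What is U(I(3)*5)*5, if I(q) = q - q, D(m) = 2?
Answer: -70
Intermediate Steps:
I(q) = 0
W = -14 (W = -2 + (6 - 1*2)*(-3) = -2 + (6 - 2)*(-3) = -2 + 4*(-3) = -2 - 12 = -14)
U(y) = -14
U(I(3)*5)*5 = -14*5 = -70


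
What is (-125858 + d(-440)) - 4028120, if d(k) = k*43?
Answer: -4172898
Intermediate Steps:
d(k) = 43*k
(-125858 + d(-440)) - 4028120 = (-125858 + 43*(-440)) - 4028120 = (-125858 - 18920) - 4028120 = -144778 - 4028120 = -4172898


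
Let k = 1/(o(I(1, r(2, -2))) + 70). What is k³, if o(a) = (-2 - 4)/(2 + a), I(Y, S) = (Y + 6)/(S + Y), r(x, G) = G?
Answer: 125/45118016 ≈ 2.7705e-6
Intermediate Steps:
I(Y, S) = (6 + Y)/(S + Y)
o(a) = -6/(2 + a)
k = 5/356 (k = 1/(-6/(2 + (6 + 1)/(-2 + 1)) + 70) = 1/(-6/(2 + 7/(-1)) + 70) = 1/(-6/(2 - 1*7) + 70) = 1/(-6/(2 - 7) + 70) = 1/(-6/(-5) + 70) = 1/(-6*(-⅕) + 70) = 1/(6/5 + 70) = 1/(356/5) = 5/356 ≈ 0.014045)
k³ = (5/356)³ = 125/45118016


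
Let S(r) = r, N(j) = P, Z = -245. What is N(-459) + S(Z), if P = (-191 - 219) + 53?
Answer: -602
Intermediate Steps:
P = -357 (P = -410 + 53 = -357)
N(j) = -357
N(-459) + S(Z) = -357 - 245 = -602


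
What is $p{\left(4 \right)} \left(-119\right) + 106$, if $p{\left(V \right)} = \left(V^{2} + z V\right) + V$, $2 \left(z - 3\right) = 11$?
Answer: $-6320$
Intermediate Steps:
$z = \frac{17}{2}$ ($z = 3 + \frac{1}{2} \cdot 11 = 3 + \frac{11}{2} = \frac{17}{2} \approx 8.5$)
$p{\left(V \right)} = V^{2} + \frac{19 V}{2}$ ($p{\left(V \right)} = \left(V^{2} + \frac{17 V}{2}\right) + V = V^{2} + \frac{19 V}{2}$)
$p{\left(4 \right)} \left(-119\right) + 106 = \frac{1}{2} \cdot 4 \left(19 + 2 \cdot 4\right) \left(-119\right) + 106 = \frac{1}{2} \cdot 4 \left(19 + 8\right) \left(-119\right) + 106 = \frac{1}{2} \cdot 4 \cdot 27 \left(-119\right) + 106 = 54 \left(-119\right) + 106 = -6426 + 106 = -6320$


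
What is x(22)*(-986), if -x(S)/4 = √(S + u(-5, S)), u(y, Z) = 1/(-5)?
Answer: 3944*√545/5 ≈ 18415.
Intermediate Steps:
u(y, Z) = -⅕
x(S) = -4*√(-⅕ + S) (x(S) = -4*√(S - ⅕) = -4*√(-⅕ + S))
x(22)*(-986) = -4*√(-5 + 25*22)/5*(-986) = -4*√(-5 + 550)/5*(-986) = -4*√545/5*(-986) = 3944*√545/5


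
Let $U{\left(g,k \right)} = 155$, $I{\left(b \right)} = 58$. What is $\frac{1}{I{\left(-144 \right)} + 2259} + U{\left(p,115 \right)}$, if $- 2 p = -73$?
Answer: $\frac{359136}{2317} \approx 155.0$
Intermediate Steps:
$p = \frac{73}{2}$ ($p = \left(- \frac{1}{2}\right) \left(-73\right) = \frac{73}{2} \approx 36.5$)
$\frac{1}{I{\left(-144 \right)} + 2259} + U{\left(p,115 \right)} = \frac{1}{58 + 2259} + 155 = \frac{1}{2317} + 155 = \frac{359136}{2317}$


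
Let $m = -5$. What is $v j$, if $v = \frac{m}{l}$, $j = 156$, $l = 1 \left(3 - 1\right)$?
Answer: $-390$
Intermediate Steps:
$l = 2$ ($l = 1 \cdot 2 = 2$)
$v = - \frac{5}{2} \approx -2.5$
$v j = \left(- \frac{5}{2}\right) 156 = -390$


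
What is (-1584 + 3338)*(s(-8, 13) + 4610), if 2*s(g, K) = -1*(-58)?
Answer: 8136806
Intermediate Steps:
s(g, K) = 29 (s(g, K) = (-1*(-58))/2 = (1/2)*58 = 29)
(-1584 + 3338)*(s(-8, 13) + 4610) = (-1584 + 3338)*(29 + 4610) = 1754*4639 = 8136806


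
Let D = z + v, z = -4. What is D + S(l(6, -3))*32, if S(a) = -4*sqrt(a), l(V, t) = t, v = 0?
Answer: -4 - 128*I*sqrt(3) ≈ -4.0 - 221.7*I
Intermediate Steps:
D = -4 (D = -4 + 0 = -4)
D + S(l(6, -3))*32 = -4 - 4*I*sqrt(3)*32 = -4 - 128*I*sqrt(3)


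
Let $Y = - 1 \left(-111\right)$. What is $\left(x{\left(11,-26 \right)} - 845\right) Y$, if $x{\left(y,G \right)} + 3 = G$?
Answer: $-97014$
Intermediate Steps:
$x{\left(y,G \right)} = -3 + G$
$Y = 111$ ($Y = \left(-1\right) \left(-111\right) = 111$)
$\left(x{\left(11,-26 \right)} - 845\right) Y = \left(\left(-3 - 26\right) - 845\right) 111 = \left(-29 - 845\right) 111 = \left(-874\right) 111 = -97014$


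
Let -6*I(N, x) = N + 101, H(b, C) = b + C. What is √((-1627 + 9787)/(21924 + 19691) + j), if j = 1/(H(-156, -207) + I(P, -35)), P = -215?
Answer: √395886075130/1431556 ≈ 0.43952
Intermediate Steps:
H(b, C) = C + b
I(N, x) = -101/6 - N/6 (I(N, x) = -(N + 101)/6 = -(101 + N)/6 = -101/6 - N/6)
j = -1/344 (j = 1/((-207 - 156) + (-101/6 - ⅙*(-215))) = 1/(-363 + (-101/6 + 215/6)) = 1/(-363 + 19) = 1/(-344) = -1/344 ≈ -0.0029070)
√((-1627 + 9787)/(21924 + 19691) + j) = √((-1627 + 9787)/(21924 + 19691) - 1/344) = √(8160/41615 - 1/344) = √(8160*(1/41615) - 1/344) = √(1632/8323 - 1/344) = √(553085/2863112) = √395886075130/1431556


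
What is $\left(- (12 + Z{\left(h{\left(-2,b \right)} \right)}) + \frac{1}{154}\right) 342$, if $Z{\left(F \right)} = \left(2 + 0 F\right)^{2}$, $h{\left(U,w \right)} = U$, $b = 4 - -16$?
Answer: $- \frac{421173}{77} \approx -5469.8$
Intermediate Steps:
$b = 20$ ($b = 4 + 16 = 20$)
$Z{\left(F \right)} = 4$ ($Z{\left(F \right)} = \left(2 + 0\right)^{2} = 2^{2} = 4$)
$\left(- (12 + Z{\left(h{\left(-2,b \right)} \right)}) + \frac{1}{154}\right) 342 = \left(- (12 + 4) + \frac{1}{154}\right) 342 = \left(\left(-1\right) 16 + \frac{1}{154}\right) 342 = \left(-16 + \frac{1}{154}\right) 342 = \left(- \frac{2463}{154}\right) 342 = - \frac{421173}{77}$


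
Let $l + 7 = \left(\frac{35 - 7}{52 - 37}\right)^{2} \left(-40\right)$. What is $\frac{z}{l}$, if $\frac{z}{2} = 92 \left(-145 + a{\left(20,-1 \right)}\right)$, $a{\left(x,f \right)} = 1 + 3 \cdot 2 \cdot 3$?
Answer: $\frac{149040}{941} \approx 158.38$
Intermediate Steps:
$a{\left(x,f \right)} = 19$ ($a{\left(x,f \right)} = 1 + 6 \cdot 3 = 1 + 18 = 19$)
$l = - \frac{6587}{45}$ ($l = -7 + \left(\frac{35 - 7}{52 - 37}\right)^{2} \left(-40\right) = -7 + \left(\frac{28}{15}\right)^{2} \left(-40\right) = -7 + \frac{784}{225} \left(-40\right) = -7 - \frac{6272}{45} = - \frac{6587}{45} \approx -146.38$)
$z = -23184$ ($z = 2 \cdot 92 \left(-145 + 19\right) = 2 \cdot 92 \left(-126\right) = 2 \left(-11592\right) = -23184$)
$\frac{z}{l} = - \frac{23184}{- \frac{6587}{45}} = \left(-23184\right) \left(- \frac{45}{6587}\right) = \frac{149040}{941}$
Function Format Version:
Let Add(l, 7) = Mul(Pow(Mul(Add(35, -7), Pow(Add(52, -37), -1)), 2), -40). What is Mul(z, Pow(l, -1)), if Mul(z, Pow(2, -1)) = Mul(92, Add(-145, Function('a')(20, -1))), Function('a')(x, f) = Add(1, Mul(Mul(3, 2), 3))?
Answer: Rational(149040, 941) ≈ 158.38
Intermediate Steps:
Function('a')(x, f) = 19 (Function('a')(x, f) = Add(1, Mul(6, 3)) = Add(1, 18) = 19)
l = Rational(-6587, 45) (l = Add(-7, Mul(Pow(Mul(Add(35, -7), Pow(Add(52, -37), -1)), 2), -40)) = Add(-7, Mul(Pow(Mul(28, Pow(15, -1)), 2), -40)) = Add(-7, Mul(Pow(Mul(28, Rational(1, 15)), 2), -40)) = Add(-7, Mul(Pow(Rational(28, 15), 2), -40)) = Add(-7, Mul(Rational(784, 225), -40)) = Add(-7, Rational(-6272, 45)) = Rational(-6587, 45) ≈ -146.38)
z = -23184 (z = Mul(2, Mul(92, Add(-145, 19))) = Mul(2, Mul(92, -126)) = Mul(2, -11592) = -23184)
Mul(z, Pow(l, -1)) = Mul(-23184, Pow(Rational(-6587, 45), -1)) = Mul(-23184, Rational(-45, 6587)) = Rational(149040, 941)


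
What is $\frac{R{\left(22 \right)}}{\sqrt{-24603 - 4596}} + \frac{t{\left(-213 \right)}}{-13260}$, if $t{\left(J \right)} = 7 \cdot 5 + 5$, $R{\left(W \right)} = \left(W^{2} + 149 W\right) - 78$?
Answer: $- \frac{2}{663} - \frac{1228 i \sqrt{29199}}{9733} \approx -0.0030166 - 21.559 i$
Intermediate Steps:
$R{\left(W \right)} = -78 + W^{2} + 149 W$
$t{\left(J \right)} = 40$ ($t{\left(J \right)} = 35 + 5 = 40$)
$\frac{R{\left(22 \right)}}{\sqrt{-24603 - 4596}} + \frac{t{\left(-213 \right)}}{-13260} = \frac{-78 + 22^{2} + 149 \cdot 22}{\sqrt{-24603 - 4596}} + \frac{40}{-13260} = \frac{-78 + 484 + 3278}{\sqrt{-29199}} + 40 \left(- \frac{1}{13260}\right) = \frac{3684}{i \sqrt{29199}} - \frac{2}{663} = 3684 \left(- \frac{i \sqrt{29199}}{29199}\right) - \frac{2}{663} = - \frac{1228 i \sqrt{29199}}{9733} - \frac{2}{663} = - \frac{2}{663} - \frac{1228 i \sqrt{29199}}{9733}$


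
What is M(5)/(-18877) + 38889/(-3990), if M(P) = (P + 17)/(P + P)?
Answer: -244705477/25106410 ≈ -9.7467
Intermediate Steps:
M(P) = (17 + P)/(2*P) (M(P) = (17 + P)/((2*P)) = (17 + P)*(1/(2*P)) = (17 + P)/(2*P))
M(5)/(-18877) + 38889/(-3990) = ((1/2)*(17 + 5)/5)/(-18877) + 38889/(-3990) = ((1/2)*(1/5)*22)*(-1/18877) + 38889*(-1/3990) = (11/5)*(-1/18877) - 12963/1330 = -11/94385 - 12963/1330 = -244705477/25106410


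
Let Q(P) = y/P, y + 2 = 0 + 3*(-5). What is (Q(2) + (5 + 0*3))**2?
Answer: 49/4 ≈ 12.250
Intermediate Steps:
y = -17 (y = -2 + (0 + 3*(-5)) = -2 + (0 - 15) = -2 - 15 = -17)
Q(P) = -17/P
(Q(2) + (5 + 0*3))**2 = (-17/2 + (5 + 0*3))**2 = (-17*1/2 + (5 + 0))**2 = (-17/2 + 5)**2 = (-7/2)**2 = 49/4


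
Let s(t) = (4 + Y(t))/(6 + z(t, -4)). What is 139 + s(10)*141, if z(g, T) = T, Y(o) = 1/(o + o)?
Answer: 16981/40 ≈ 424.52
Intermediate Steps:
Y(o) = 1/(2*o)
s(t) = 2 + 1/(4*t) (s(t) = (4 + 1/(2*t))/(6 - 4) = (4 + 1/(2*t))/2 = (4 + 1/(2*t))*(½) = 2 + 1/(4*t))
139 + s(10)*141 = 139 + (2 + (¼)/10)*141 = 139 + (2 + (¼)*(⅒))*141 = 139 + (2 + 1/40)*141 = 139 + (81/40)*141 = 139 + 11421/40 = 16981/40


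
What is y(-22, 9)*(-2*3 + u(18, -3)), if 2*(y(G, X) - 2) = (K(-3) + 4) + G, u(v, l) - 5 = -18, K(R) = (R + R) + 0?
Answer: 190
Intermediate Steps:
K(R) = 2*R (K(R) = 2*R + 0 = 2*R)
u(v, l) = -13 (u(v, l) = 5 - 18 = -13)
y(G, X) = 1 + G/2 (y(G, X) = 2 + ((2*(-3) + 4) + G)/2 = 2 + ((-6 + 4) + G)/2 = 2 + (-2 + G)/2 = 2 + (-1 + G/2) = 1 + G/2)
y(-22, 9)*(-2*3 + u(18, -3)) = (1 + (½)*(-22))*(-2*3 - 13) = (1 - 11)*(-6 - 13) = -10*(-19) = 190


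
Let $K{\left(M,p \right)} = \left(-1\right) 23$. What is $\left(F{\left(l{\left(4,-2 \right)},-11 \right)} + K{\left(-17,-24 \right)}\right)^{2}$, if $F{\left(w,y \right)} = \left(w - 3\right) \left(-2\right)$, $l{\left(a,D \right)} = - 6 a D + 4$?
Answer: $14641$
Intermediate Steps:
$l{\left(a,D \right)} = 4 - 6 D a$ ($l{\left(a,D \right)} = - 6 D a + 4 = 4 - 6 D a$)
$F{\left(w,y \right)} = 6 - 2 w$ ($F{\left(w,y \right)} = \left(-3 + w\right) \left(-2\right) = 6 - 2 w$)
$K{\left(M,p \right)} = -23$
$\left(F{\left(l{\left(4,-2 \right)},-11 \right)} + K{\left(-17,-24 \right)}\right)^{2} = \left(\left(6 - 2 \left(4 - \left(-12\right) 4\right)\right) - 23\right)^{2} = \left(\left(6 - 2 \left(4 + 48\right)\right) - 23\right)^{2} = \left(\left(6 - 104\right) - 23\right)^{2} = \left(-98 - 23\right)^{2} = \left(-121\right)^{2} = 14641$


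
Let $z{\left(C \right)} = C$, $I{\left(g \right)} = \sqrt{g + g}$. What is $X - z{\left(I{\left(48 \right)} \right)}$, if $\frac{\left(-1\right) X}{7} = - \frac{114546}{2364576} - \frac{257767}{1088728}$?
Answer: $\frac{107073618645}{53632918736} - 4 \sqrt{6} \approx -7.8015$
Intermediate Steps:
$I{\left(g \right)} = \sqrt{2} \sqrt{g}$ ($I{\left(g \right)} = \sqrt{2 g} = \sqrt{2} \sqrt{g}$)
$X = \frac{107073618645}{53632918736}$ ($X = - 7 \left(- \frac{114546}{2364576} - \frac{257767}{1088728}\right) = - 7 \left(\left(-114546\right) \frac{1}{2364576} - \frac{257767}{1088728}\right) = - 7 \left(- \frac{19091}{394096} - \frac{257767}{1088728}\right) = \left(-7\right) \left(- \frac{15296231235}{53632918736}\right) = \frac{107073618645}{53632918736} \approx 1.9964$)
$X - z{\left(I{\left(48 \right)} \right)} = \frac{107073618645}{53632918736} - \sqrt{2} \sqrt{48} = \frac{107073618645}{53632918736} - \sqrt{2} \cdot 4 \sqrt{3} = \frac{107073618645}{53632918736} - 4 \sqrt{6}$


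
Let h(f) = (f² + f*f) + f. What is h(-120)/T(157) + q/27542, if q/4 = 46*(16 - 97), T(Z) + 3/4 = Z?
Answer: 315030324/1721375 ≈ 183.01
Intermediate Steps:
T(Z) = -¾ + Z
q = -14904 (q = 4*(46*(16 - 97)) = 4*(46*(-81)) = 4*(-3726) = -14904)
h(f) = f + 2*f² (h(f) = (f² + f²) + f = 2*f² + f = f + 2*f²)
h(-120)/T(157) + q/27542 = (-120*(1 + 2*(-120)))/(-¾ + 157) - 14904/27542 = (-120*(1 - 240))/(625/4) - 14904*1/27542 = -120*(-239)*(4/625) - 7452/13771 = 28680*(4/625) - 7452/13771 = 22944/125 - 7452/13771 = 315030324/1721375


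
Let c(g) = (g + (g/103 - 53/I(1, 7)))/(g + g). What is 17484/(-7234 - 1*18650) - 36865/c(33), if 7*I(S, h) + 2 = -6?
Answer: -4324591986853/141648033 ≈ -30531.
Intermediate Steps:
I(S, h) = -8/7 (I(S, h) = -2/7 + (1/7)*(-6) = -2/7 - 6/7 = -8/7)
c(g) = (371/8 + 104*g/103)/(2*g) (c(g) = (g + (g/103 - 53/(-8/7)))/(g + g) = (g + (g*(1/103) - 53*(-7/8)))/((2*g)) = (g + (g/103 + 371/8))*(1/(2*g)) = (g + (371/8 + g/103))*(1/(2*g)) = (371/8 + 104*g/103)*(1/(2*g)) = (371/8 + 104*g/103)/(2*g))
17484/(-7234 - 1*18650) - 36865/c(33) = 17484/(-7234 - 1*18650) - 36865*54384/(38213 + 832*33) = 17484/(-7234 - 18650) - 36865*54384/(38213 + 27456) = 17484/(-25884) - 36865/((1/1648)*(1/33)*65669) = 17484*(-1/25884) - 36865/65669/54384 = -1457/2157 - 36865*54384/65669 = -1457/2157 - 2004866160/65669 = -4324591986853/141648033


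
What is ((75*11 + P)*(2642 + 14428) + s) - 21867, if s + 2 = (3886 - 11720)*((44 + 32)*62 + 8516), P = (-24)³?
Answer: -325542951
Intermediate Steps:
P = -13824
s = -103628154 (s = -2 + (3886 - 11720)*((44 + 32)*62 + 8516) = -2 - 7834*(76*62 + 8516) = -2 - 7834*(4712 + 8516) = -2 - 7834*13228 = -2 - 103628152 = -103628154)
((75*11 + P)*(2642 + 14428) + s) - 21867 = ((75*11 - 13824)*(2642 + 14428) - 103628154) - 21867 = ((825 - 13824)*17070 - 103628154) - 21867 = (-12999*17070 - 103628154) - 21867 = (-221892930 - 103628154) - 21867 = -325521084 - 21867 = -325542951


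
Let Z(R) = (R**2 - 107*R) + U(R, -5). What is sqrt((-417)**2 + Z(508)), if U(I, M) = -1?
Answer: 2*sqrt(94399) ≈ 614.49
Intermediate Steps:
Z(R) = -1 + R**2 - 107*R (Z(R) = (R**2 - 107*R) - 1 = -1 + R**2 - 107*R)
sqrt((-417)**2 + Z(508)) = sqrt((-417)**2 + (-1 + 508**2 - 107*508)) = sqrt(173889 + (-1 + 258064 - 54356)) = sqrt(173889 + 203707) = sqrt(377596) = 2*sqrt(94399)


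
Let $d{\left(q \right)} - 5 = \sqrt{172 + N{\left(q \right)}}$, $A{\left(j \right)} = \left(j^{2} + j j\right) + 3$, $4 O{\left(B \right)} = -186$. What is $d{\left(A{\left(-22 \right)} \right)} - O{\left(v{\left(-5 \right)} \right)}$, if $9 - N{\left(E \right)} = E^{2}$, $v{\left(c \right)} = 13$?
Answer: $\frac{103}{2} + 6 i \sqrt{26185} \approx 51.5 + 970.91 i$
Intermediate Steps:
$O{\left(B \right)} = - \frac{93}{2}$ ($O{\left(B \right)} = \frac{1}{4} \left(-186\right) = - \frac{93}{2}$)
$A{\left(j \right)} = 3 + 2 j^{2}$ ($A{\left(j \right)} = \left(j^{2} + j^{2}\right) + 3 = 2 j^{2} + 3 = 3 + 2 j^{2}$)
$N{\left(E \right)} = 9 - E^{2}$
$d{\left(q \right)} = 5 + \sqrt{181 - q^{2}}$ ($d{\left(q \right)} = 5 + \sqrt{172 - \left(-9 + q^{2}\right)} = 5 + \sqrt{181 - q^{2}}$)
$d{\left(A{\left(-22 \right)} \right)} - O{\left(v{\left(-5 \right)} \right)} = \left(5 + \sqrt{181 - \left(3 + 2 \left(-22\right)^{2}\right)^{2}}\right) - - \frac{93}{2} = \left(5 + \sqrt{181 - \left(3 + 2 \cdot 484\right)^{2}}\right) + \frac{93}{2} = \left(5 + \sqrt{181 - \left(3 + 968\right)^{2}}\right) + \frac{93}{2} = \left(5 + \sqrt{181 - 971^{2}}\right) + \frac{93}{2} = \left(5 + \sqrt{181 - 942841}\right) + \frac{93}{2} = \left(5 + \sqrt{-942660}\right) + \frac{93}{2} = \left(5 + 6 i \sqrt{26185}\right) + \frac{93}{2} = \frac{103}{2} + 6 i \sqrt{26185}$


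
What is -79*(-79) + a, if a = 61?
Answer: 6302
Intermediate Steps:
-79*(-79) + a = -79*(-79) + 61 = 6241 + 61 = 6302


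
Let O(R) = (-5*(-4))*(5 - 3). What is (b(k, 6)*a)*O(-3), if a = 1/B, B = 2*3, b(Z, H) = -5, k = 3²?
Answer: -100/3 ≈ -33.333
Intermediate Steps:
k = 9
B = 6
O(R) = 40 (O(R) = 20*2 = 40)
a = ⅙ (a = 1/6 = ⅙ ≈ 0.16667)
(b(k, 6)*a)*O(-3) = -5*⅙*40 = -⅚*40 = -100/3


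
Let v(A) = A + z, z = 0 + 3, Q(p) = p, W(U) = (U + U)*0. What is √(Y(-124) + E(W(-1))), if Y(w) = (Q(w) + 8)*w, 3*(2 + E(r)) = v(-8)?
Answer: √129423/3 ≈ 119.92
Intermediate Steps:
W(U) = 0 (W(U) = (2*U)*0 = 0)
z = 3
v(A) = 3 + A (v(A) = A + 3 = 3 + A)
E(r) = -11/3 (E(r) = -2 + (3 - 8)/3 = -2 + (⅓)*(-5) = -2 - 5/3 = -11/3)
Y(w) = w*(8 + w) (Y(w) = (w + 8)*w = (8 + w)*w = w*(8 + w))
√(Y(-124) + E(W(-1))) = √(-124*(8 - 124) - 11/3) = √(-124*(-116) - 11/3) = √(14384 - 11/3) = √(43141/3) = √129423/3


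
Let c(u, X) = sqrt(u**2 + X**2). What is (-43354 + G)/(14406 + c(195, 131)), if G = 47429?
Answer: 1174089/4149553 - 163*sqrt(55186)/8299106 ≈ 0.27833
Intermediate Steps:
c(u, X) = sqrt(X**2 + u**2)
(-43354 + G)/(14406 + c(195, 131)) = (-43354 + 47429)/(14406 + sqrt(131**2 + 195**2)) = 4075/(14406 + sqrt(17161 + 38025)) = 4075/(14406 + sqrt(55186))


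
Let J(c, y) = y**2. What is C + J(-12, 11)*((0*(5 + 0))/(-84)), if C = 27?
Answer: 27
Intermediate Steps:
C + J(-12, 11)*((0*(5 + 0))/(-84)) = 27 + 11**2*((0*(5 + 0))/(-84)) = 27 + 121*((0*5)*(-1/84)) = 27 + 121*(0*(-1/84)) = 27 + 121*0 = 27 + 0 = 27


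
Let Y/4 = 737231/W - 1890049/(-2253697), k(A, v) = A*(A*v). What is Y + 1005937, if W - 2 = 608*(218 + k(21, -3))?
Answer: 761553522263671901/757059642543 ≈ 1.0059e+6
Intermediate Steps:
k(A, v) = v*A²
W = -671838 (W = 2 + 608*(218 - 3*21²) = 2 + 608*(218 - 3*441) = 2 + 608*(218 - 1323) = 2 + 608*(-1105) = 2 - 671840 = -671838)
Y = -783377105890/757059642543 (Y = 4*(737231/(-671838) - 1890049/(-2253697)) = 4*(737231*(-1/671838) - 1890049*(-1/2253697)) = 4*(-737231/671838 + 1890049/2253697) = 4*(-391688552945/1514119285086) = -783377105890/757059642543 ≈ -1.0348)
Y + 1005937 = -783377105890/757059642543 + 1005937 = 761553522263671901/757059642543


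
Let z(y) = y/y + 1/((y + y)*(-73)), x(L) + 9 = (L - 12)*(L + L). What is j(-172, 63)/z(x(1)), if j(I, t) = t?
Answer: 31682/503 ≈ 62.986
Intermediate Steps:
x(L) = -9 + 2*L*(-12 + L) (x(L) = -9 + (L - 12)*(L + L) = -9 + (-12 + L)*(2*L) = -9 + 2*L*(-12 + L))
z(y) = 1 - 1/(146*y) (z(y) = 1 - 1/73/(2*y) = 1 + (1/(2*y))*(-1/73) = 1 - 1/(146*y))
j(-172, 63)/z(x(1)) = 63/(((-1/146 + (-9 - 24*1 + 2*1**2))/(-9 - 24*1 + 2*1**2))) = 63/(((-1/146 + (-9 - 24 + 2*1))/(-9 - 24 + 2*1))) = 63/(((-1/146 + (-9 - 24 + 2))/(-9 - 24 + 2))) = 63/(((-1/146 - 31)/(-31))) = 63/((-1/31*(-4527/146))) = 63/(4527/4526) = 63*(4526/4527) = 31682/503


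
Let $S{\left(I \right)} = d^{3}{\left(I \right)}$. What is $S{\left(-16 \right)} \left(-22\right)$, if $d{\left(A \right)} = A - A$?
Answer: $0$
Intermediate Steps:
$d{\left(A \right)} = 0$
$S{\left(I \right)} = 0$ ($S{\left(I \right)} = 0^{3} = 0$)
$S{\left(-16 \right)} \left(-22\right) = 0 \left(-22\right) = 0$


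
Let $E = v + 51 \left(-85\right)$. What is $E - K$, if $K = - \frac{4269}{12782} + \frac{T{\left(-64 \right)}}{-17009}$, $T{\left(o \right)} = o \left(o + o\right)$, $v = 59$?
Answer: $- \frac{929463724923}{217409038} \approx -4275.2$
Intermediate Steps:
$E = -4276$ ($E = 59 + 51 \left(-85\right) = 59 - 4335 = -4276$)
$T{\left(o \right)} = 2 o^{2}$ ($T{\left(o \right)} = o 2 o = 2 o^{2}$)
$K = - \frac{177321565}{217409038}$ ($K = - \frac{4269}{12782} + \frac{2 \left(-64\right)^{2}}{-17009} = \left(-4269\right) \frac{1}{12782} + 2 \cdot 4096 \left(- \frac{1}{17009}\right) = - \frac{4269}{12782} + 8192 \left(- \frac{1}{17009}\right) = - \frac{4269}{12782} - \frac{8192}{17009} = - \frac{177321565}{217409038} \approx -0.81561$)
$E - K = -4276 - - \frac{177321565}{217409038} = -4276 + \frac{177321565}{217409038} = - \frac{929463724923}{217409038}$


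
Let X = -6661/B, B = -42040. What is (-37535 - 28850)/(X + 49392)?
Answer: -2790825400/2076446341 ≈ -1.3440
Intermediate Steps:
X = 6661/42040 (X = -6661/(-42040) = -6661*(-1/42040) = 6661/42040 ≈ 0.15844)
(-37535 - 28850)/(X + 49392) = (-37535 - 28850)/(6661/42040 + 49392) = -66385/2076446341/42040 = -66385*42040/2076446341 = -2790825400/2076446341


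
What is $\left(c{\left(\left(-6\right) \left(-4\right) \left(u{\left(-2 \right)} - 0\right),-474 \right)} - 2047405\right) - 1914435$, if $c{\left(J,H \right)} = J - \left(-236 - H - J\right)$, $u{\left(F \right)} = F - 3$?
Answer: $-3962318$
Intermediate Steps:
$u{\left(F \right)} = -3 + F$
$c{\left(J,H \right)} = 236 + H + 2 J$ ($c{\left(J,H \right)} = J + \left(\left(H + J\right) + 236\right) = J + \left(236 + H + J\right) = 236 + H + 2 J$)
$\left(c{\left(\left(-6\right) \left(-4\right) \left(u{\left(-2 \right)} - 0\right),-474 \right)} - 2047405\right) - 1914435 = \left(\left(236 - 474 + 2 \left(-6\right) \left(-4\right) \left(\left(-3 - 2\right) - 0\right)\right) - 2047405\right) - 1914435 = \left(\left(236 - 474 + 2 \cdot 24 \left(-5 + 0\right)\right) - 2047405\right) - 1914435 = \left(\left(236 - 474 + 2 \cdot 24 \left(-5\right)\right) - 2047405\right) - 1914435 = \left(\left(236 - 474 + 2 \left(-120\right)\right) - 2047405\right) - 1914435 = \left(\left(236 - 474 - 240\right) - 2047405\right) - 1914435 = \left(-478 - 2047405\right) - 1914435 = -2047883 - 1914435 = -3962318$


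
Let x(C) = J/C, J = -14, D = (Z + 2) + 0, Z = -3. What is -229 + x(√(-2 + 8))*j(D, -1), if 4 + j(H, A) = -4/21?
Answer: -229 + 88*√6/9 ≈ -205.05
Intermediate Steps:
D = -1 (D = (-3 + 2) + 0 = -1 + 0 = -1)
j(H, A) = -88/21 (j(H, A) = -4 - 4/21 = -88/21)
x(C) = -14/C
-229 + x(√(-2 + 8))*j(D, -1) = -229 - 14/√(-2 + 8)*(-88/21) = -229 - 14*√6/6*(-88/21) = -229 - 7*√6/3*(-88/21) = -229 + 88*√6/9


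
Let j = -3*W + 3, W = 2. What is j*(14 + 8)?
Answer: -66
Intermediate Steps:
j = -3 (j = -3*2 + 3 = -6 + 3 = -3)
j*(14 + 8) = -3*(14 + 8) = -3*22 = -66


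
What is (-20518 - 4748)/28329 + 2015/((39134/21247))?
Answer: 403950786767/369542362 ≈ 1093.1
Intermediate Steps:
(-20518 - 4748)/28329 + 2015/((39134/21247)) = -25266*1/28329 + 2015/((39134*(1/21247))) = -8422/9443 + 2015/(39134/21247) = -8422/9443 + 2015*(21247/39134) = -8422/9443 + 42812705/39134 = 403950786767/369542362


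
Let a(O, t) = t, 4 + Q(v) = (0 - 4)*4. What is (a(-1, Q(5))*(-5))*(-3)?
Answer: -300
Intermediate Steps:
Q(v) = -20 (Q(v) = -4 + (0 - 4)*4 = -4 - 4*4 = -4 - 16 = -20)
(a(-1, Q(5))*(-5))*(-3) = -20*(-5)*(-3) = 100*(-3) = -300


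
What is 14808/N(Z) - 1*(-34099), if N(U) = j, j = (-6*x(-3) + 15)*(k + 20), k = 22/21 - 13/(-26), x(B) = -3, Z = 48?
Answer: 339662857/9955 ≈ 34120.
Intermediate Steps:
k = 65/42 (k = 22*(1/21) - 13*(-1/26) = 22/21 + ½ = 65/42 ≈ 1.5476)
j = 9955/14 (j = (-6*(-3) + 15)*(65/42 + 20) = (18 + 15)*(905/42) = 33*(905/42) = 9955/14 ≈ 711.07)
N(U) = 9955/14
14808/N(Z) - 1*(-34099) = 14808/(9955/14) - 1*(-34099) = 14808*(14/9955) + 34099 = 207312/9955 + 34099 = 339662857/9955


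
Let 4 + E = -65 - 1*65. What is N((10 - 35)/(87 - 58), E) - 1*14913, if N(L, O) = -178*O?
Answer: 8939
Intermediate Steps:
E = -134 (E = -4 + (-65 - 1*65) = -4 + (-65 - 65) = -4 - 130 = -134)
N((10 - 35)/(87 - 58), E) - 1*14913 = -178*(-134) - 1*14913 = 23852 - 14913 = 8939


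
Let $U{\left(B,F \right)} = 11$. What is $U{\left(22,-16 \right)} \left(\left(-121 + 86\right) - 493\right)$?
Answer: $-5808$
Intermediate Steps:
$U{\left(22,-16 \right)} \left(\left(-121 + 86\right) - 493\right) = 11 \left(\left(-121 + 86\right) - 493\right) = 11 \left(-35 - 493\right) = 11 \left(-528\right) = -5808$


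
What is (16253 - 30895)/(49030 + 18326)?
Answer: -7321/33678 ≈ -0.21738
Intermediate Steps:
(16253 - 30895)/(49030 + 18326) = -14642/67356 = -14642*1/67356 = -7321/33678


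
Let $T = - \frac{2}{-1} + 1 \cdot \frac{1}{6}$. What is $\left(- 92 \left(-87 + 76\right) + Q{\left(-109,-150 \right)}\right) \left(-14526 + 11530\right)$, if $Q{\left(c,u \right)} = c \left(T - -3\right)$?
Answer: $- \frac{4034114}{3} \approx -1.3447 \cdot 10^{6}$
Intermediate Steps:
$T = \frac{13}{6}$ ($T = \left(-2\right) \left(-1\right) + 1 \cdot \frac{1}{6} = 2 + \frac{1}{6} = \frac{13}{6} \approx 2.1667$)
$Q{\left(c,u \right)} = \frac{31 c}{6}$ ($Q{\left(c,u \right)} = c \left(\frac{13}{6} - -3\right) = c \left(\frac{13}{6} + 3\right) = c \frac{31}{6} = \frac{31 c}{6}$)
$\left(- 92 \left(-87 + 76\right) + Q{\left(-109,-150 \right)}\right) \left(-14526 + 11530\right) = \left(- 92 \left(-87 + 76\right) + \frac{31}{6} \left(-109\right)\right) \left(-14526 + 11530\right) = \left(\left(-92\right) \left(-11\right) - \frac{3379}{6}\right) \left(-2996\right) = \left(1012 - \frac{3379}{6}\right) \left(-2996\right) = \frac{2693}{6} \left(-2996\right) = - \frac{4034114}{3}$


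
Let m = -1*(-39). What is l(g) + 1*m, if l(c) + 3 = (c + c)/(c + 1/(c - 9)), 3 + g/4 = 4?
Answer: 724/19 ≈ 38.105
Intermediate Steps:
m = 39
g = 4 (g = -12 + 4*4 = -12 + 16 = 4)
l(c) = -3 + 2*c/(c + 1/(-9 + c)) (l(c) = -3 + (c + c)/(c + 1/(c - 9)) = -3 + (2*c)/(c + 1/(-9 + c)) = -3 + 2*c/(c + 1/(-9 + c)))
l(g) + 1*m = (-3 - 1*4² + 9*4)/(1 + 4² - 9*4) + 1*39 = (-3 - 1*16 + 36)/(1 + 16 - 36) + 39 = (-3 - 16 + 36)/(-19) + 39 = -1/19*17 + 39 = -17/19 + 39 = 724/19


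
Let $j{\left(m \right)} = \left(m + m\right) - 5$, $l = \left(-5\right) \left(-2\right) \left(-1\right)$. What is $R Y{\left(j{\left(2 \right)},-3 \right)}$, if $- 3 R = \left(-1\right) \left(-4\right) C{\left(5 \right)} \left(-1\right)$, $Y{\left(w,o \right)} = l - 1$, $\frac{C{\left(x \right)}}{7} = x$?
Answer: $- \frac{1540}{3} \approx -513.33$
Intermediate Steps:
$l = -10$ ($l = 10 \left(-1\right) = -10$)
$j{\left(m \right)} = -5 + 2 m$ ($j{\left(m \right)} = 2 m - 5 = -5 + 2 m$)
$C{\left(x \right)} = 7 x$
$Y{\left(w,o \right)} = -11$ ($Y{\left(w,o \right)} = -10 - 1 = -11$)
$R = \frac{140}{3}$ ($R = - \frac{\left(-1\right) \left(-4\right) 7 \cdot 5 \left(-1\right)}{3} = - \frac{4 \cdot 35 \left(-1\right)}{3} = - \frac{140 \left(-1\right)}{3} = \left(- \frac{1}{3}\right) \left(-140\right) = \frac{140}{3} \approx 46.667$)
$R Y{\left(j{\left(2 \right)},-3 \right)} = \frac{140}{3} \left(-11\right) = - \frac{1540}{3}$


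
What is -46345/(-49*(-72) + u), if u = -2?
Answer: -46345/3526 ≈ -13.144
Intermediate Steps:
-46345/(-49*(-72) + u) = -46345/(-49*(-72) - 2) = -46345/(3528 - 2) = -46345/3526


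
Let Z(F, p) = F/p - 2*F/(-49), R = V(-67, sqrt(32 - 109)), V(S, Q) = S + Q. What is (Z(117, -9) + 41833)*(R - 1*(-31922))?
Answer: 65284082970/49 + 2049414*I*sqrt(77)/49 ≈ 1.3323e+9 + 3.6701e+5*I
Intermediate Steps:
V(S, Q) = Q + S
R = -67 + I*sqrt(77) (R = sqrt(32 - 109) - 67 = sqrt(-77) - 67 = I*sqrt(77) - 67 = -67 + I*sqrt(77) ≈ -67.0 + 8.775*I)
Z(F, p) = 2*F/49 + F/p (Z(F, p) = F/p - 2*F*(-1/49) = F/p + 2*F/49 = 2*F/49 + F/p)
(Z(117, -9) + 41833)*(R - 1*(-31922)) = (((2/49)*117 + 117/(-9)) + 41833)*((-67 + I*sqrt(77)) - 1*(-31922)) = ((234/49 + 117*(-1/9)) + 41833)*((-67 + I*sqrt(77)) + 31922) = ((234/49 - 13) + 41833)*(31855 + I*sqrt(77)) = (-403/49 + 41833)*(31855 + I*sqrt(77)) = 2049414*(31855 + I*sqrt(77))/49 = 65284082970/49 + 2049414*I*sqrt(77)/49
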